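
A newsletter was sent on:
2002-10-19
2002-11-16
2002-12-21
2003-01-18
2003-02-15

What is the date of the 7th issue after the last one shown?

2003-09-20

These are Saturdays at 28- or 35-day spacing (28, 35, 28, 28).
The pattern: 3rd Saturday of the month.
March 2003 — 3rd Saturday is 2003-03-15.
April 2003 — 3rd Saturday is 2003-04-19.
3rd Saturday of May 2003: 2003-05-17.
June 2003 — 3rd Saturday is 2003-06-21.
July 2003 — 3rd Saturday is 2003-07-19.
3rd Saturday of August 2003: 2003-08-16.
September 2003 — 3rd Saturday is 2003-09-20.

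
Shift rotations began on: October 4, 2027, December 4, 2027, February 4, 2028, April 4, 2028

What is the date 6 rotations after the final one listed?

April 4, 2029

Each date is the 4th; the gaps (61, 62, 60) track the month lengths.
The rule is the 4th of every 2 months.
June 2028: June 4, 2028.
Next: August 2028 → August 4, 2028.
Next: October 2028 → October 4, 2028.
Next: December 2028 → December 4, 2028.
February 2029: February 4, 2029.
Next: April 2029 → April 4, 2029.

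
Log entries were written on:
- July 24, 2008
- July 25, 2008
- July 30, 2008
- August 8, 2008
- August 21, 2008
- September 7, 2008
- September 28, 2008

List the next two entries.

October 23, 2008; November 21, 2008

Intervals are 1, 5, 9, 13, 17, 21 days — an arithmetic progression with common difference 4.
Next gap: 25 days. September 28, 2008 + 25 days = October 23, 2008.
Next gap: 29 days. October 23, 2008 + 29 days = November 21, 2008.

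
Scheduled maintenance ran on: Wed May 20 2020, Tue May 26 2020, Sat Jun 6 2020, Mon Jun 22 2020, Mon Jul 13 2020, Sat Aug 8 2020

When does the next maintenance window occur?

Gaps: 6, 11, 16, 21, 26 days — each gap is 5 larger than the previous one.
Next gap: 31 days. Sat Aug 8 2020 + 31 days = Tue Sep 8 2020.

Tue Sep 8 2020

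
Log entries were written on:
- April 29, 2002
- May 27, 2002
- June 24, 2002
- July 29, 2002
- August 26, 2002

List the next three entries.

September 30, 2002; October 28, 2002; November 25, 2002

All Mondays; the gaps (28, 28, 35, 28) vary with month length.
This is the last Monday of each month.
September 2002 ends with Monday September 30, 2002.
October 2002 ends with Monday October 28, 2002.
Last Monday of November 2002: November 25, 2002.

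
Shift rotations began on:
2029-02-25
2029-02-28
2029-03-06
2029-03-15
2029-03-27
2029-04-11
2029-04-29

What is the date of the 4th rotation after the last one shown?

The spacing grows by 3 each time: 3, 6, 9, 12, 15, 18 days.
Next gap: 21 days. 2029-04-29 + 21 days = 2029-05-20.
Next gap: 24 days. 2029-05-20 + 24 days = 2029-06-13.
Next gap: 27 days. 2029-06-13 + 27 days = 2029-07-10.
Next gap: 30 days. 2029-07-10 + 30 days = 2029-08-09.

2029-08-09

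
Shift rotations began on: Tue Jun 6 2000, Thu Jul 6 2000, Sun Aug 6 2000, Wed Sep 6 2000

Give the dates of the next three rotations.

Fri Oct 6 2000, Mon Nov 6 2000, Wed Dec 6 2000

The day-of-month is always 6 (30, 31, 31 days between events).
So this recurs on the 6th of each month.
October 2000: Fri Oct 6 2000.
Next: November 2000 → Mon Nov 6 2000.
Next: December 2000 → Wed Dec 6 2000.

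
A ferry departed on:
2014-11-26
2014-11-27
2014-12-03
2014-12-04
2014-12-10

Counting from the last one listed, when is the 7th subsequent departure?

2015-01-01

Gaps: 1, 6, 1, 6 days — not constant, but cyclic with period 2.
The events fall on every Wednesday and Thursday.
Next Thursday: 2014-12-11.
Next Wednesday: 2014-12-17.
The following Thursday is 2014-12-18.
Next Wednesday: 2014-12-24.
The following Thursday is 2014-12-25.
Next Wednesday: 2014-12-31.
The following Thursday is 2015-01-01.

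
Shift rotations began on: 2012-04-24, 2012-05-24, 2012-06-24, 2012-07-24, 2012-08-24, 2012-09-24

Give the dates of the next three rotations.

Each date is the 24th; the gaps (30, 31, 30, 31, 31) track the month lengths.
The rule is the 24th of each month.
Next: October 2012 → 2012-10-24.
Next: November 2012 → 2012-11-24.
Next: December 2012 → 2012-12-24.

2012-10-24, 2012-11-24, 2012-12-24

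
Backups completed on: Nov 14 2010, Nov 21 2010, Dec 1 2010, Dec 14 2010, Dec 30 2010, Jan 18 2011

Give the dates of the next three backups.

Feb 9 2011, Mar 6 2011, Apr 3 2011

Intervals are 7, 10, 13, 16, 19 days — an arithmetic progression with common difference 3.
Next gap: 22 days. Jan 18 2011 + 22 days = Feb 9 2011.
Next gap: 25 days. Feb 9 2011 + 25 days = Mar 6 2011.
Next gap: 28 days. Mar 6 2011 + 28 days = Apr 3 2011.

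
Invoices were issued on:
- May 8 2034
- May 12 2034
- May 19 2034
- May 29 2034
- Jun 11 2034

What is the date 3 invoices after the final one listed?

Aug 7 2034

Intervals are 4, 7, 10, 13 days — an arithmetic progression with common difference 3.
Next gap: 16 days. Jun 11 2034 + 16 days = Jun 27 2034.
Next gap: 19 days. Jun 27 2034 + 19 days = Jul 16 2034.
Next gap: 22 days. Jul 16 2034 + 22 days = Aug 7 2034.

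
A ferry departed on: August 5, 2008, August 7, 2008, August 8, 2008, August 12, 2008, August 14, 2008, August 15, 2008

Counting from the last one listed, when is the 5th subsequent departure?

August 28, 2008

The gap pattern 2, 1, 4, 2, 1 repeats every 3 events.
These are the Tuesdays, Thursdays and Fridays of each week.
The following Tuesday is August 19, 2008.
Next Thursday: August 21, 2008.
The following Friday is August 22, 2008.
Next Tuesday: August 26, 2008.
Next Thursday: August 28, 2008.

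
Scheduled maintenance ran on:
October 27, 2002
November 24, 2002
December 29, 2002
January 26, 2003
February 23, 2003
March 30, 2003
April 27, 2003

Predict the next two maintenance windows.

May 25, 2003; June 29, 2003

Every date is a Sunday; gaps 28, 35, 28, 28, 35, 28 days.
Each is the last Sunday of its month (at least one falls on the 29th or later, ruling out '4th Sunday').
May 2003 ends with Sunday May 25, 2003.
Last Sunday of June 2003: June 29, 2003.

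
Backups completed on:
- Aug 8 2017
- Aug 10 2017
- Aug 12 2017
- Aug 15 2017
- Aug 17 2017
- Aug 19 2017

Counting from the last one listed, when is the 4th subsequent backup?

Aug 29 2017

Every event lands on a Tuesday or Thursday or Saturday (gaps cycle 2, 2, 3, 2, 2).
So the schedule is: every Tuesday, Thursday and Saturday.
The following Tuesday is Aug 22 2017.
The following Thursday is Aug 24 2017.
The following Saturday is Aug 26 2017.
The following Tuesday is Aug 29 2017.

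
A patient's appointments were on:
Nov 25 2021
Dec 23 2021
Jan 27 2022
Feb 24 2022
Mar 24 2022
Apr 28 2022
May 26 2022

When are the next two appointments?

Jun 23 2022, Jul 28 2022

All dates are Thursdays, 28, 35, 28, 28, 35, 28 days apart.
Specifically, the 4th Thursday of each month.
4th Thursday of June 2022: Jun 23 2022.
July 2022 — 4th Thursday is Jul 28 2022.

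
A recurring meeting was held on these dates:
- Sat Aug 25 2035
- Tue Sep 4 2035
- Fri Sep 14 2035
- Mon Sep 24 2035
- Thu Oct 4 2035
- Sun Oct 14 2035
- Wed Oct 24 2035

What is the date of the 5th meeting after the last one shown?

Thu Dec 13 2035

Gaps between consecutive events: 10, 10, 10, 10, 10, 10 days — a constant 10-day interval.
Wed Oct 24 2035 + 10 days = Sat Nov 3 2035.
Sat Nov 3 2035 + 10 days = Tue Nov 13 2035.
Tue Nov 13 2035 + 10 days = Fri Nov 23 2035.
Fri Nov 23 2035 + 10 days = Mon Dec 3 2035.
Mon Dec 3 2035 + 10 days = Thu Dec 13 2035.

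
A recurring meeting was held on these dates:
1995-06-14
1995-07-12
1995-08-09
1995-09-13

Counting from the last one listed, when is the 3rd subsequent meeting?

1995-12-13

All dates are Wednesdays, 28, 28, 35 days apart.
Specifically, the 2nd Wednesday of each month.
2nd Wednesday of October 1995: 1995-10-11.
November 1995 — 2nd Wednesday is 1995-11-08.
December 1995 — 2nd Wednesday is 1995-12-13.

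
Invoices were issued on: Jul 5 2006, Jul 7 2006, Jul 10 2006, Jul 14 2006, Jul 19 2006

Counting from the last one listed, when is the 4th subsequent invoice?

Aug 18 2006

The spacing grows by 1 each time: 2, 3, 4, 5 days.
Next gap: 6 days. Jul 19 2006 + 6 days = Jul 25 2006.
Next gap: 7 days. Jul 25 2006 + 7 days = Aug 1 2006.
Next gap: 8 days. Aug 1 2006 + 8 days = Aug 9 2006.
Next gap: 9 days. Aug 9 2006 + 9 days = Aug 18 2006.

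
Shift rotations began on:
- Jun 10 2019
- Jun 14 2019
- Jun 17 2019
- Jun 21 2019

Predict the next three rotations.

Gaps: 4, 3, 4 days — not constant, but cyclic with period 2.
The events fall on every Monday and Friday.
The following Monday is Jun 24 2019.
Next Friday: Jun 28 2019.
The following Monday is Jul 1 2019.

Jun 24 2019, Jun 28 2019, Jul 1 2019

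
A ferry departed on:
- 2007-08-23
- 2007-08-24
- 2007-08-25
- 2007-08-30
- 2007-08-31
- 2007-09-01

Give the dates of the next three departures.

2007-09-06, 2007-09-07, 2007-09-08

The gap pattern 1, 1, 5, 1, 1 repeats every 3 events.
These are the Thursdays, Fridays and Saturdays of each week.
The following Thursday is 2007-09-06.
The following Friday is 2007-09-07.
The following Saturday is 2007-09-08.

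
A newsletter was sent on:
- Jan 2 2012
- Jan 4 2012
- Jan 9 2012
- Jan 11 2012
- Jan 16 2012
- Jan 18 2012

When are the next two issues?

Gaps: 2, 5, 2, 5, 2 days — not constant, but cyclic with period 2.
The events fall on every Monday and Wednesday.
Next Monday: Jan 23 2012.
The following Wednesday is Jan 25 2012.

Jan 23 2012, Jan 25 2012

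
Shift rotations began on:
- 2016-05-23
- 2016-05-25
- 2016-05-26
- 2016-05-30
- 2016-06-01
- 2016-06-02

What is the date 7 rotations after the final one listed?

2016-06-20

Gaps: 2, 1, 4, 2, 1 days — not constant, but cyclic with period 3.
The events fall on every Monday, Wednesday and Thursday.
Next Monday: 2016-06-06.
The following Wednesday is 2016-06-08.
The following Thursday is 2016-06-09.
Next Monday: 2016-06-13.
The following Wednesday is 2016-06-15.
Next Thursday: 2016-06-16.
Next Monday: 2016-06-20.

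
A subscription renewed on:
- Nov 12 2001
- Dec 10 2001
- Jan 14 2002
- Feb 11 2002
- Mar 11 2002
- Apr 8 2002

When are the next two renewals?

May 13 2002, Jun 10 2002

Gaps: 28, 35, 28, 28, 28 days — a mix of 28 and 35. Every date is a Monday.
Each is the 2nd Monday of its month.
2nd Monday of May 2002: May 13 2002.
June 2002 — 2nd Monday is Jun 10 2002.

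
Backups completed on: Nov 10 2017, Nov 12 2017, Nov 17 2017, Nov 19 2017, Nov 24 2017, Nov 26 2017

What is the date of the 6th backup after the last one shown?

Dec 17 2017

Every event lands on a Friday or Sunday (gaps cycle 2, 5, 2, 5, 2).
So the schedule is: every Friday and Sunday.
Next Friday: Dec 1 2017.
The following Sunday is Dec 3 2017.
The following Friday is Dec 8 2017.
Next Sunday: Dec 10 2017.
The following Friday is Dec 15 2017.
The following Sunday is Dec 17 2017.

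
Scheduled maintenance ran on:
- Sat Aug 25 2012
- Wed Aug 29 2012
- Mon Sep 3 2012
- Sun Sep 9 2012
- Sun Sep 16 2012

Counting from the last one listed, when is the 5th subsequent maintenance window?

Gaps: 4, 5, 6, 7 days — each gap is 1 larger than the previous one.
Next gap: 8 days. Sun Sep 16 2012 + 8 days = Mon Sep 24 2012.
Next gap: 9 days. Mon Sep 24 2012 + 9 days = Wed Oct 3 2012.
Next gap: 10 days. Wed Oct 3 2012 + 10 days = Sat Oct 13 2012.
Next gap: 11 days. Sat Oct 13 2012 + 11 days = Wed Oct 24 2012.
Next gap: 12 days. Wed Oct 24 2012 + 12 days = Mon Nov 5 2012.

Mon Nov 5 2012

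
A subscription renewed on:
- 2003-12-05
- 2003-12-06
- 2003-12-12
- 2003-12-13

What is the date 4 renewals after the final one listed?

2003-12-27

The gap pattern 1, 6, 1 repeats every 2 events.
These are the Fridays and Saturdays of each week.
The following Friday is 2003-12-19.
Next Saturday: 2003-12-20.
Next Friday: 2003-12-26.
Next Saturday: 2003-12-27.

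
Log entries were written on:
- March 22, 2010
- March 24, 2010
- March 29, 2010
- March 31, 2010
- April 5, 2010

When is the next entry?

Every event lands on a Monday or Wednesday (gaps cycle 2, 5, 2, 5).
So the schedule is: every Monday and Wednesday.
Next Wednesday: April 7, 2010.

April 7, 2010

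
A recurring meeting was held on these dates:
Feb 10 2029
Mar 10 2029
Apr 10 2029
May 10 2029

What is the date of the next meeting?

The day-of-month is always 10 (28, 31, 30 days between events).
So this recurs on the 10th of each month.
Next: June 2029 → Jun 10 2029.

Jun 10 2029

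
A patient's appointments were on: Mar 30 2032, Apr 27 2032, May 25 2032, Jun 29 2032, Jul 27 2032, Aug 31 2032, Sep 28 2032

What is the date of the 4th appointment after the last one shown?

All Tuesdays; the gaps (28, 28, 35, 28, 35, 28) vary with month length.
This is the last Tuesday of each month.
Last Tuesday of October 2032: Oct 26 2032.
November 2032 ends with Tuesday Nov 30 2032.
December 2032 ends with Tuesday Dec 28 2032.
Last Tuesday of January 2033: Jan 25 2033.

Jan 25 2033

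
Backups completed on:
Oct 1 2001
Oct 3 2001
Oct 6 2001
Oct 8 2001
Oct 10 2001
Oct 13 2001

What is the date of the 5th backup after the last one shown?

The gap pattern 2, 3, 2, 2, 3 repeats every 3 events.
These are the Mondays, Wednesdays and Saturdays of each week.
Next Monday: Oct 15 2001.
The following Wednesday is Oct 17 2001.
The following Saturday is Oct 20 2001.
Next Monday: Oct 22 2001.
Next Wednesday: Oct 24 2001.

Oct 24 2001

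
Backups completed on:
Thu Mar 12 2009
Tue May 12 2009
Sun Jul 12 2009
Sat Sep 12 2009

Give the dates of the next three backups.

Each date is the 12th; the gaps (61, 61, 62) track the month lengths.
The rule is the 12th of every 2 months.
Next: November 2009 → Thu Nov 12 2009.
January 2010: Tue Jan 12 2010.
Next: March 2010 → Fri Mar 12 2010.

Thu Nov 12 2009, Tue Jan 12 2010, Fri Mar 12 2010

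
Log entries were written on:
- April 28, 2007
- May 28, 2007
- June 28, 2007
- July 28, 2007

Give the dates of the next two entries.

August 28, 2007; September 28, 2007

Each date is the 28th; the gaps (30, 31, 30) track the month lengths.
The rule is the 28th of each month.
Next: August 2007 → August 28, 2007.
Next: September 2007 → September 28, 2007.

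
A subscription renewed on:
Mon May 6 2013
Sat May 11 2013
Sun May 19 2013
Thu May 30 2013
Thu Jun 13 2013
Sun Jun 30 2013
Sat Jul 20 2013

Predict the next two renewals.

Gaps: 5, 8, 11, 14, 17, 20 days — each gap is 3 larger than the previous one.
Next gap: 23 days. Sat Jul 20 2013 + 23 days = Mon Aug 12 2013.
Next gap: 26 days. Mon Aug 12 2013 + 26 days = Sat Sep 7 2013.

Mon Aug 12 2013, Sat Sep 7 2013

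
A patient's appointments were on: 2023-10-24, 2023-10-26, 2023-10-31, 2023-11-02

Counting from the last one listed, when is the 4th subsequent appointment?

The gap pattern 2, 5, 2 repeats every 2 events.
These are the Tuesdays and Thursdays of each week.
The following Tuesday is 2023-11-07.
Next Thursday: 2023-11-09.
The following Tuesday is 2023-11-14.
Next Thursday: 2023-11-16.

2023-11-16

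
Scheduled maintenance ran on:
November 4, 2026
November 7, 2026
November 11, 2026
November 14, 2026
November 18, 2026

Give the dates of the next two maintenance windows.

November 21, 2026; November 25, 2026

Every event lands on a Wednesday or Saturday (gaps cycle 3, 4, 3, 4).
So the schedule is: every Wednesday and Saturday.
Next Saturday: November 21, 2026.
The following Wednesday is November 25, 2026.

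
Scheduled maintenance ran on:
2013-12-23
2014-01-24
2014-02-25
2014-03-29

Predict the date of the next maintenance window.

2014-04-30

The spacing is 32, 32, 32 days — always 32 days.
2014-03-29 + 32 days = 2014-04-30.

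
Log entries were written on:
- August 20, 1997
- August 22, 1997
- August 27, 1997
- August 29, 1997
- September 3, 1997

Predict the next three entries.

Gaps: 2, 5, 2, 5 days — not constant, but cyclic with period 2.
The events fall on every Wednesday and Friday.
The following Friday is September 5, 1997.
Next Wednesday: September 10, 1997.
The following Friday is September 12, 1997.

September 5, 1997; September 10, 1997; September 12, 1997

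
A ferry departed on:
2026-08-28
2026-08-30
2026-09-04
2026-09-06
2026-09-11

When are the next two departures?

2026-09-13, 2026-09-18

The gap pattern 2, 5, 2, 5 repeats every 2 events.
These are the Fridays and Sundays of each week.
The following Sunday is 2026-09-13.
Next Friday: 2026-09-18.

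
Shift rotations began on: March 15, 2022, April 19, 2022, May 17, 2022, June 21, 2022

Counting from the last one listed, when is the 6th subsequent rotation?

December 20, 2022

Gaps: 35, 28, 35 days — a mix of 28 and 35. Every date is a Tuesday.
Each is the 3rd Tuesday of its month.
3rd Tuesday of July 2022: July 19, 2022.
August 2022 — 3rd Tuesday is August 16, 2022.
September 2022 — 3rd Tuesday is September 20, 2022.
3rd Tuesday of October 2022: October 18, 2022.
November 2022 — 3rd Tuesday is November 15, 2022.
3rd Tuesday of December 2022: December 20, 2022.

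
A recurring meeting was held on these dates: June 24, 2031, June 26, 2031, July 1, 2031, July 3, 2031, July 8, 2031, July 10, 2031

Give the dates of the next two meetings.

The gap pattern 2, 5, 2, 5, 2 repeats every 2 events.
These are the Tuesdays and Thursdays of each week.
The following Tuesday is July 15, 2031.
The following Thursday is July 17, 2031.

July 15, 2031; July 17, 2031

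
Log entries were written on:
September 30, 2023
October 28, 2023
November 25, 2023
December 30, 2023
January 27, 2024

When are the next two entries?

February 24, 2024; March 30, 2024

Every date is a Saturday; gaps 28, 28, 35, 28 days.
Each is the last Saturday of its month (at least one falls on the 29th or later, ruling out '4th Saturday').
February 2024 ends with Saturday February 24, 2024.
Last Saturday of March 2024: March 30, 2024.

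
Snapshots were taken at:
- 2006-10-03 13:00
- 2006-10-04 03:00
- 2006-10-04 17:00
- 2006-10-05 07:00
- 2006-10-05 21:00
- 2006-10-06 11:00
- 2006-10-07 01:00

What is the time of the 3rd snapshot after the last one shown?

2006-10-08 19:00

Gaps: 14, 14, 14, 14, 14, 14 hours — each event is 14 hours after the previous one.
2006-10-07 01:00 + 14 h = 2006-10-07 15:00.
2006-10-07 15:00 + 14 h = 2006-10-08 05:00.
2006-10-08 05:00 + 14 h = 2006-10-08 19:00.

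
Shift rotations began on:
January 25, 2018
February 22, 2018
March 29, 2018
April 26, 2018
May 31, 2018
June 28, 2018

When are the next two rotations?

July 26, 2018; August 30, 2018

Every date is a Thursday; gaps 28, 35, 28, 35, 28 days.
Each is the last Thursday of its month (at least one falls on the 29th or later, ruling out '4th Thursday').
Last Thursday of July 2018: July 26, 2018.
Last Thursday of August 2018: August 30, 2018.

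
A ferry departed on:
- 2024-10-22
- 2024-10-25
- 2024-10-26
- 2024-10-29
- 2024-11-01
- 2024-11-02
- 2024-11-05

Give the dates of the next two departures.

2024-11-08, 2024-11-09

Gaps: 3, 1, 3, 3, 1, 3 days — not constant, but cyclic with period 3.
The events fall on every Tuesday, Friday and Saturday.
The following Friday is 2024-11-08.
Next Saturday: 2024-11-09.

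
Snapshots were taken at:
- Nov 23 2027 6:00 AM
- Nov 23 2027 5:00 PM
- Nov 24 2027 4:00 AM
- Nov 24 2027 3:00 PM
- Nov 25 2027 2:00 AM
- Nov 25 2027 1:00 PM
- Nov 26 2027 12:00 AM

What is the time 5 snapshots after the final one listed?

Gaps: 11, 11, 11, 11, 11, 11 hours — each event is 11 hours after the previous one.
Nov 26 2027 12:00 AM + 11 h = Nov 26 2027 11:00 AM.
Nov 26 2027 11:00 AM + 11 h = Nov 26 2027 10:00 PM.
Nov 26 2027 10:00 PM + 11 h = Nov 27 2027 9:00 AM.
Nov 27 2027 9:00 AM + 11 h = Nov 27 2027 8:00 PM.
Nov 27 2027 8:00 PM + 11 h = Nov 28 2027 7:00 AM.

Nov 28 2027 7:00 AM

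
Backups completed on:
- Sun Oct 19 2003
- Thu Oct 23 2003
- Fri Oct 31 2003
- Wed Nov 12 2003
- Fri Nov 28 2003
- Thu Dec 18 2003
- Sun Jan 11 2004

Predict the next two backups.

Sun Feb 8 2004, Thu Mar 11 2004

Gaps: 4, 8, 12, 16, 20, 24 days — each gap is 4 larger than the previous one.
Next gap: 28 days. Sun Jan 11 2004 + 28 days = Sun Feb 8 2004.
Next gap: 32 days. Sun Feb 8 2004 + 32 days = Thu Mar 11 2004.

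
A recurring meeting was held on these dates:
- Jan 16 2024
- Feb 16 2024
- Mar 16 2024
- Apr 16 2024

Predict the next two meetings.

Each date is the 16th; the gaps (31, 29, 31) track the month lengths.
The rule is the 16th of each month.
Next: May 2024 → May 16 2024.
June 2024: Jun 16 2024.

May 16 2024, Jun 16 2024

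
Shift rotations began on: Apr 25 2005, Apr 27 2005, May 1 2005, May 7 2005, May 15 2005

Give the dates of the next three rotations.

May 25 2005, Jun 6 2005, Jun 20 2005

The spacing grows by 2 each time: 2, 4, 6, 8 days.
Next gap: 10 days. May 15 2005 + 10 days = May 25 2005.
Next gap: 12 days. May 25 2005 + 12 days = Jun 6 2005.
Next gap: 14 days. Jun 6 2005 + 14 days = Jun 20 2005.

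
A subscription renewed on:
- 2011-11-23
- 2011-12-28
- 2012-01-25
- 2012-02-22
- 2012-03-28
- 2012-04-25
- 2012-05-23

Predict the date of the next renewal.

All dates are Wednesdays, 35, 28, 28, 35, 28, 28 days apart.
Specifically, the 4th Wednesday of each month.
4th Wednesday of June 2012: 2012-06-27.

2012-06-27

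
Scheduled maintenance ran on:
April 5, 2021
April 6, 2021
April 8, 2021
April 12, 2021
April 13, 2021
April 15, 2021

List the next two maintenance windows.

Gaps: 1, 2, 4, 1, 2 days — not constant, but cyclic with period 3.
The events fall on every Monday, Tuesday and Thursday.
Next Monday: April 19, 2021.
The following Tuesday is April 20, 2021.

April 19, 2021; April 20, 2021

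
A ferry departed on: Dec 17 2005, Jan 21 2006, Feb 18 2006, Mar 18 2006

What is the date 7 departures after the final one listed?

Oct 21 2006

Gaps: 35, 28, 28 days — a mix of 28 and 35. Every date is a Saturday.
Each is the 3rd Saturday of its month.
3rd Saturday of April 2006: Apr 15 2006.
May 2006 — 3rd Saturday is May 20 2006.
June 2006 — 3rd Saturday is Jun 17 2006.
3rd Saturday of July 2006: Jul 15 2006.
August 2006 — 3rd Saturday is Aug 19 2006.
3rd Saturday of September 2006: Sep 16 2006.
October 2006 — 3rd Saturday is Oct 21 2006.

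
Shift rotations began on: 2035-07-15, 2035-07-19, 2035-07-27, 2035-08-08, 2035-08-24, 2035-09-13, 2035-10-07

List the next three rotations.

2035-11-04, 2035-12-06, 2036-01-11

The spacing grows by 4 each time: 4, 8, 12, 16, 20, 24 days.
Next gap: 28 days. 2035-10-07 + 28 days = 2035-11-04.
Next gap: 32 days. 2035-11-04 + 32 days = 2035-12-06.
Next gap: 36 days. 2035-12-06 + 36 days = 2036-01-11.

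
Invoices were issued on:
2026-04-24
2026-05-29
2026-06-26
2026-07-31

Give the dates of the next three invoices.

2026-08-28, 2026-09-25, 2026-10-30

Every date is a Friday; gaps 35, 28, 35 days.
Each is the last Friday of its month (at least one falls on the 29th or later, ruling out '4th Friday').
August 2026 ends with Friday 2026-08-28.
Last Friday of September 2026: 2026-09-25.
October 2026 ends with Friday 2026-10-30.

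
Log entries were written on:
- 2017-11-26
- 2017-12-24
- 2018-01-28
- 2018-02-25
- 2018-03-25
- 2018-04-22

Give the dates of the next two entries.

These are Sundays at 28- or 35-day spacing (28, 35, 28, 28, 28).
The pattern: 4th Sunday of the month.
May 2018 — 4th Sunday is 2018-05-27.
4th Sunday of June 2018: 2018-06-24.

2018-05-27, 2018-06-24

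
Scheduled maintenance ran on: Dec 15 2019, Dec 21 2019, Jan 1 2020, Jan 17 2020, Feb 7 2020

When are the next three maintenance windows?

Mar 4 2020, Apr 4 2020, May 10 2020

Intervals are 6, 11, 16, 21 days — an arithmetic progression with common difference 5.
Next gap: 26 days. Feb 7 2020 + 26 days = Mar 4 2020.
Next gap: 31 days. Mar 4 2020 + 31 days = Apr 4 2020.
Next gap: 36 days. Apr 4 2020 + 36 days = May 10 2020.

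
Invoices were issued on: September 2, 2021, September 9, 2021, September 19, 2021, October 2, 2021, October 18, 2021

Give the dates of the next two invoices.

Gaps: 7, 10, 13, 16 days — each gap is 3 larger than the previous one.
Next gap: 19 days. October 18, 2021 + 19 days = November 6, 2021.
Next gap: 22 days. November 6, 2021 + 22 days = November 28, 2021.

November 6, 2021; November 28, 2021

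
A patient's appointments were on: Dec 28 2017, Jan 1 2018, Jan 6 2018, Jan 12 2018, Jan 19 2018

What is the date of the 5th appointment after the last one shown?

Mar 10 2018

Gaps: 4, 5, 6, 7 days — each gap is 1 larger than the previous one.
Next gap: 8 days. Jan 19 2018 + 8 days = Jan 27 2018.
Next gap: 9 days. Jan 27 2018 + 9 days = Feb 5 2018.
Next gap: 10 days. Feb 5 2018 + 10 days = Feb 15 2018.
Next gap: 11 days. Feb 15 2018 + 11 days = Feb 26 2018.
Next gap: 12 days. Feb 26 2018 + 12 days = Mar 10 2018.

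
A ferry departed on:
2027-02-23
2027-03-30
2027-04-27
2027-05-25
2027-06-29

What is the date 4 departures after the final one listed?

2027-10-26

All Tuesdays; the gaps (35, 28, 28, 35) vary with month length.
This is the last Tuesday of each month.
July 2027 ends with Tuesday 2027-07-27.
Last Tuesday of August 2027: 2027-08-31.
September 2027 ends with Tuesday 2027-09-28.
October 2027 ends with Tuesday 2027-10-26.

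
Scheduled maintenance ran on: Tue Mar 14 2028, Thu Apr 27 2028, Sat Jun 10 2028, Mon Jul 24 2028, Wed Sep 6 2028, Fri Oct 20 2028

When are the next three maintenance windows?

The spacing is 44, 44, 44, 44, 44 days — always 44 days.
Fri Oct 20 2028 + 44 days = Sun Dec 3 2028.
Sun Dec 3 2028 + 44 days = Tue Jan 16 2029.
Tue Jan 16 2029 + 44 days = Thu Mar 1 2029.

Sun Dec 3 2028, Tue Jan 16 2029, Thu Mar 1 2029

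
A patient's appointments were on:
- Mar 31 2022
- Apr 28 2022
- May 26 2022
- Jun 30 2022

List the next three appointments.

All Thursdays; the gaps (28, 28, 35) vary with month length.
This is the last Thursday of each month.
Last Thursday of July 2022: Jul 28 2022.
Last Thursday of August 2022: Aug 25 2022.
Last Thursday of September 2022: Sep 29 2022.

Jul 28 2022, Aug 25 2022, Sep 29 2022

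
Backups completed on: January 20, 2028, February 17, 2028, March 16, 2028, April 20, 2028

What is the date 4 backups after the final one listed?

August 17, 2028

All dates are Thursdays, 28, 28, 35 days apart.
Specifically, the 3rd Thursday of each month.
3rd Thursday of May 2028: May 18, 2028.
3rd Thursday of June 2028: June 15, 2028.
July 2028 — 3rd Thursday is July 20, 2028.
3rd Thursday of August 2028: August 17, 2028.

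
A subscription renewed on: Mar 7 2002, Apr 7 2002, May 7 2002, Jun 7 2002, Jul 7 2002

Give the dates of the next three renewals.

The day-of-month is always 7 (31, 30, 31, 30 days between events).
So this recurs on the 7th of each month.
August 2002: Aug 7 2002.
Next: September 2002 → Sep 7 2002.
Next: October 2002 → Oct 7 2002.

Aug 7 2002, Sep 7 2002, Oct 7 2002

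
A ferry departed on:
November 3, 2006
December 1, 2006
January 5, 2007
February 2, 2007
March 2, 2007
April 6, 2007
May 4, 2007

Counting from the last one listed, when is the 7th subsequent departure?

December 7, 2007

Gaps: 28, 35, 28, 28, 35, 28 days — a mix of 28 and 35. Every date is a Friday.
Each is the 1st Friday of its month.
June 2007 — 1st Friday is June 1, 2007.
July 2007 — 1st Friday is July 6, 2007.
August 2007 — 1st Friday is August 3, 2007.
September 2007 — 1st Friday is September 7, 2007.
1st Friday of October 2007: October 5, 2007.
November 2007 — 1st Friday is November 2, 2007.
December 2007 — 1st Friday is December 7, 2007.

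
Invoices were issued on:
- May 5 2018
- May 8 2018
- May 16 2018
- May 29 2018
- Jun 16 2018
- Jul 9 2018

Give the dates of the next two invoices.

Intervals are 3, 8, 13, 18, 23 days — an arithmetic progression with common difference 5.
Next gap: 28 days. Jul 9 2018 + 28 days = Aug 6 2018.
Next gap: 33 days. Aug 6 2018 + 33 days = Sep 8 2018.

Aug 6 2018, Sep 8 2018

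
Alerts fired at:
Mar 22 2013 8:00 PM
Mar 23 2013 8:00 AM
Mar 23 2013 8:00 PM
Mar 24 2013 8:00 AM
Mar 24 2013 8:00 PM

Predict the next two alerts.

Mar 25 2013 8:00 AM, Mar 25 2013 8:00 PM

The interval is a steady 12 hours (12, 12, 12, 12).
Mar 24 2013 8:00 PM + 12 h = Mar 25 2013 8:00 AM.
Mar 25 2013 8:00 AM + 12 h = Mar 25 2013 8:00 PM.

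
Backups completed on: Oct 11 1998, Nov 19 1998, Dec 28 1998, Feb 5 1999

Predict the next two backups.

The spacing is 39, 39, 39 days — always 39 days.
Feb 5 1999 + 39 days = Mar 16 1999.
Mar 16 1999 + 39 days = Apr 24 1999.

Mar 16 1999, Apr 24 1999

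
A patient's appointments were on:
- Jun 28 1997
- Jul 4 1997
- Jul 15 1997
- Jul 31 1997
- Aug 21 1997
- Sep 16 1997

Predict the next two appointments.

Oct 17 1997, Nov 22 1997

Intervals are 6, 11, 16, 21, 26 days — an arithmetic progression with common difference 5.
Next gap: 31 days. Sep 16 1997 + 31 days = Oct 17 1997.
Next gap: 36 days. Oct 17 1997 + 36 days = Nov 22 1997.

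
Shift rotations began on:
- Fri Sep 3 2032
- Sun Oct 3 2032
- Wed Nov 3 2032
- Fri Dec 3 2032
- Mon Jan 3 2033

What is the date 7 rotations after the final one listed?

Wed Aug 3 2033

Each date is the 3rd; the gaps (30, 31, 30, 31) track the month lengths.
The rule is the 3rd of each month.
February 2033: Thu Feb 3 2033.
Next: March 2033 → Thu Mar 3 2033.
Next: April 2033 → Sun Apr 3 2033.
Next: May 2033 → Tue May 3 2033.
June 2033: Fri Jun 3 2033.
Next: July 2033 → Sun Jul 3 2033.
August 2033: Wed Aug 3 2033.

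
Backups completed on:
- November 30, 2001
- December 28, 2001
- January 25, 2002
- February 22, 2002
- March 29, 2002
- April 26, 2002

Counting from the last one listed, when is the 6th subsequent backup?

These are Fridays with 28, 28, 28, 35, 28-day gaps.
Each is the final Friday of its month — November 30, 2001 is past the 28th, so '4th Friday' doesn't fit.
May 2002 ends with Friday May 31, 2002.
June 2002 ends with Friday June 28, 2002.
July 2002 ends with Friday July 26, 2002.
Last Friday of August 2002: August 30, 2002.
September 2002 ends with Friday September 27, 2002.
October 2002 ends with Friday October 25, 2002.

October 25, 2002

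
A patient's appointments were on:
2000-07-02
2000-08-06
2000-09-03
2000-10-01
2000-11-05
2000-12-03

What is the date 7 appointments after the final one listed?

2001-07-01

These are Sundays at 28- or 35-day spacing (35, 28, 28, 35, 28).
The pattern: 1st Sunday of the month.
1st Sunday of January 2001: 2001-01-07.
1st Sunday of February 2001: 2001-02-04.
March 2001 — 1st Sunday is 2001-03-04.
April 2001 — 1st Sunday is 2001-04-01.
May 2001 — 1st Sunday is 2001-05-06.
1st Sunday of June 2001: 2001-06-03.
July 2001 — 1st Sunday is 2001-07-01.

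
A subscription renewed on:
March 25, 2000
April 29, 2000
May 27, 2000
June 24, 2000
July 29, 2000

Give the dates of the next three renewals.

August 26, 2000; September 30, 2000; October 28, 2000

All Saturdays; the gaps (35, 28, 28, 35) vary with month length.
This is the last Saturday of each month.
Last Saturday of August 2000: August 26, 2000.
September 2000 ends with Saturday September 30, 2000.
Last Saturday of October 2000: October 28, 2000.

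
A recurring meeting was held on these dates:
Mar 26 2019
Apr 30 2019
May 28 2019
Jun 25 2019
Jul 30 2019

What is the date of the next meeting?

Aug 27 2019

All Tuesdays; the gaps (35, 28, 28, 35) vary with month length.
This is the last Tuesday of each month.
August 2019 ends with Tuesday Aug 27 2019.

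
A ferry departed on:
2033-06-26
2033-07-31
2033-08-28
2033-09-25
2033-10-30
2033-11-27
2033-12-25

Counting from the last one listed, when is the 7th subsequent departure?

2034-07-30

All Sundays; the gaps (35, 28, 28, 35, 28, 28) vary with month length.
This is the last Sunday of each month.
January 2034 ends with Sunday 2034-01-29.
February 2034 ends with Sunday 2034-02-26.
March 2034 ends with Sunday 2034-03-26.
April 2034 ends with Sunday 2034-04-30.
Last Sunday of May 2034: 2034-05-28.
June 2034 ends with Sunday 2034-06-25.
Last Sunday of July 2034: 2034-07-30.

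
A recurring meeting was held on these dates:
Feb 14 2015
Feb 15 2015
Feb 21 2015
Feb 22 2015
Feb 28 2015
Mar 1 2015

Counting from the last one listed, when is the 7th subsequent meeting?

Mar 28 2015

Gaps: 1, 6, 1, 6, 1 days — not constant, but cyclic with period 2.
The events fall on every Saturday and Sunday.
Next Saturday: Mar 7 2015.
Next Sunday: Mar 8 2015.
Next Saturday: Mar 14 2015.
The following Sunday is Mar 15 2015.
The following Saturday is Mar 21 2015.
The following Sunday is Mar 22 2015.
The following Saturday is Mar 28 2015.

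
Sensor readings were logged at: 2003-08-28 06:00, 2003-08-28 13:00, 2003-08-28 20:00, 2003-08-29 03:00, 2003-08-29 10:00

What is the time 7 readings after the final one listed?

2003-08-31 11:00

Spacing: 7, 7, 7, 7 h — constant 7 h.
2003-08-29 10:00 + 7 h = 2003-08-29 17:00.
2003-08-29 17:00 + 7 h = 2003-08-30 00:00.
2003-08-30 00:00 + 7 h = 2003-08-30 07:00.
2003-08-30 07:00 + 7 h = 2003-08-30 14:00.
2003-08-30 14:00 + 7 h = 2003-08-30 21:00.
2003-08-30 21:00 + 7 h = 2003-08-31 04:00.
2003-08-31 04:00 + 7 h = 2003-08-31 11:00.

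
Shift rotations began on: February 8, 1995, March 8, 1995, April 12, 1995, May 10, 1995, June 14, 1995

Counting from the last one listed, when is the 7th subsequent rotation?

January 10, 1996

Gaps: 28, 35, 28, 35 days — a mix of 28 and 35. Every date is a Wednesday.
Each is the 2nd Wednesday of its month.
2nd Wednesday of July 1995: July 12, 1995.
August 1995 — 2nd Wednesday is August 9, 1995.
2nd Wednesday of September 1995: September 13, 1995.
2nd Wednesday of October 1995: October 11, 1995.
2nd Wednesday of November 1995: November 8, 1995.
2nd Wednesday of December 1995: December 13, 1995.
January 1996 — 2nd Wednesday is January 10, 1996.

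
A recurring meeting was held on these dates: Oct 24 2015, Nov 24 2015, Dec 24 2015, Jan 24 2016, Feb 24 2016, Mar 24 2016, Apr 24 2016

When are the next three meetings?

May 24 2016, Jun 24 2016, Jul 24 2016

The day-of-month is always 24 (31, 30, 31, 31, 29, 31 days between events).
So this recurs on the 24th of each month.
Next: May 2016 → May 24 2016.
June 2016: Jun 24 2016.
Next: July 2016 → Jul 24 2016.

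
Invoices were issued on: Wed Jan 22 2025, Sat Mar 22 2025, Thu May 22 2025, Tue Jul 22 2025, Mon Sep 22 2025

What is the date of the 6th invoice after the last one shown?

Tue Sep 22 2026

The day-of-month is always 22 (59, 61, 61, 62 days between events).
So this recurs on the 22nd of every 2 months.
November 2025: Sat Nov 22 2025.
Next: January 2026 → Thu Jan 22 2026.
Next: March 2026 → Sun Mar 22 2026.
May 2026: Fri May 22 2026.
Next: July 2026 → Wed Jul 22 2026.
Next: September 2026 → Tue Sep 22 2026.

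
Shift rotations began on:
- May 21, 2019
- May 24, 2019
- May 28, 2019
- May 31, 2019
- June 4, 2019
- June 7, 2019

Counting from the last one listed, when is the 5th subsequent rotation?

Gaps: 3, 4, 3, 4, 3 days — not constant, but cyclic with period 2.
The events fall on every Tuesday and Friday.
Next Tuesday: June 11, 2019.
Next Friday: June 14, 2019.
The following Tuesday is June 18, 2019.
The following Friday is June 21, 2019.
The following Tuesday is June 25, 2019.

June 25, 2019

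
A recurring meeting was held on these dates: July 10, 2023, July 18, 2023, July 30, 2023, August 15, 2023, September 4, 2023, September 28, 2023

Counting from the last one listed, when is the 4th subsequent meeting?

February 11, 2024

The spacing grows by 4 each time: 8, 12, 16, 20, 24 days.
Next gap: 28 days. September 28, 2023 + 28 days = October 26, 2023.
Next gap: 32 days. October 26, 2023 + 32 days = November 27, 2023.
Next gap: 36 days. November 27, 2023 + 36 days = January 2, 2024.
Next gap: 40 days. January 2, 2024 + 40 days = February 11, 2024.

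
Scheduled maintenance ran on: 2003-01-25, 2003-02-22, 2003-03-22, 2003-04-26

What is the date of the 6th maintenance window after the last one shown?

2003-10-25

These are Saturdays at 28- or 35-day spacing (28, 28, 35).
The pattern: 4th Saturday of the month.
May 2003 — 4th Saturday is 2003-05-24.
June 2003 — 4th Saturday is 2003-06-28.
July 2003 — 4th Saturday is 2003-07-26.
4th Saturday of August 2003: 2003-08-23.
September 2003 — 4th Saturday is 2003-09-27.
October 2003 — 4th Saturday is 2003-10-25.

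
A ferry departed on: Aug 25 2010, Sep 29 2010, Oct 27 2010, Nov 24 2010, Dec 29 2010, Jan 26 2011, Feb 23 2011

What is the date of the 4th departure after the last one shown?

Jun 29 2011

All Wednesdays; the gaps (35, 28, 28, 35, 28, 28) vary with month length.
This is the last Wednesday of each month.
March 2011 ends with Wednesday Mar 30 2011.
April 2011 ends with Wednesday Apr 27 2011.
Last Wednesday of May 2011: May 25 2011.
Last Wednesday of June 2011: Jun 29 2011.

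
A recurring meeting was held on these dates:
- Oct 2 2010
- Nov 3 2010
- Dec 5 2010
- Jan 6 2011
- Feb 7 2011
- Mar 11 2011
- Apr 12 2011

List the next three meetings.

Gaps between consecutive events: 32, 32, 32, 32, 32, 32 days — a constant 32-day interval.
Apr 12 2011 + 32 days = May 14 2011.
May 14 2011 + 32 days = Jun 15 2011.
Jun 15 2011 + 32 days = Jul 17 2011.

May 14 2011, Jun 15 2011, Jul 17 2011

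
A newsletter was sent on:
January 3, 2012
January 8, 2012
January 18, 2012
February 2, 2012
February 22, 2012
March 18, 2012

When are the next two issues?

Intervals are 5, 10, 15, 20, 25 days — an arithmetic progression with common difference 5.
Next gap: 30 days. March 18, 2012 + 30 days = April 17, 2012.
Next gap: 35 days. April 17, 2012 + 35 days = May 22, 2012.

April 17, 2012; May 22, 2012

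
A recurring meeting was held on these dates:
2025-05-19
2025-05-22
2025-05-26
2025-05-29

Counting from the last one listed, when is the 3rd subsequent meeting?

Gaps: 3, 4, 3 days — not constant, but cyclic with period 2.
The events fall on every Monday and Thursday.
Next Monday: 2025-06-02.
The following Thursday is 2025-06-05.
The following Monday is 2025-06-09.

2025-06-09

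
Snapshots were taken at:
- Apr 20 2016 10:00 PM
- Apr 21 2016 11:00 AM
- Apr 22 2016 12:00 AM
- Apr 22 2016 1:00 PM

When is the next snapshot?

Apr 23 2016 2:00 AM

Spacing: 13, 13, 13 h — constant 13 h.
Apr 22 2016 1:00 PM + 13 h = Apr 23 2016 2:00 AM.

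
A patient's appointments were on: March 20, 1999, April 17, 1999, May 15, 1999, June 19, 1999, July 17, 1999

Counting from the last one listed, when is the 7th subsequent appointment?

Gaps: 28, 28, 35, 28 days — a mix of 28 and 35. Every date is a Saturday.
Each is the 3rd Saturday of its month.
3rd Saturday of August 1999: August 21, 1999.
3rd Saturday of September 1999: September 18, 1999.
3rd Saturday of October 1999: October 16, 1999.
3rd Saturday of November 1999: November 20, 1999.
December 1999 — 3rd Saturday is December 18, 1999.
January 2000 — 3rd Saturday is January 15, 2000.
3rd Saturday of February 2000: February 19, 2000.

February 19, 2000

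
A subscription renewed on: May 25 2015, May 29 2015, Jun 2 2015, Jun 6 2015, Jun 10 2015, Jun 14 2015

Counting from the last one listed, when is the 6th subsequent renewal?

Every event comes 4 days after the last (4, 4, 4, 4, 4).
Jun 14 2015 + 4 days = Jun 18 2015.
Jun 18 2015 + 4 days = Jun 22 2015.
Jun 22 2015 + 4 days = Jun 26 2015.
Jun 26 2015 + 4 days = Jun 30 2015.
Jun 30 2015 + 4 days = Jul 4 2015.
Jul 4 2015 + 4 days = Jul 8 2015.

Jul 8 2015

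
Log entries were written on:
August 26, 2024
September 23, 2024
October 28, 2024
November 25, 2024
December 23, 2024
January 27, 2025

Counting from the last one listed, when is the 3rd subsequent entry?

All dates are Mondays, 28, 35, 28, 28, 35 days apart.
Specifically, the 4th Monday of each month.
February 2025 — 4th Monday is February 24, 2025.
March 2025 — 4th Monday is March 24, 2025.
4th Monday of April 2025: April 28, 2025.

April 28, 2025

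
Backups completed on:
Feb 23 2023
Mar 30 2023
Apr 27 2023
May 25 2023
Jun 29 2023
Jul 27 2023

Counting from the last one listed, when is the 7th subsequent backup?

Feb 29 2024

Every date is a Thursday; gaps 35, 28, 28, 35, 28 days.
Each is the last Thursday of its month (at least one falls on the 29th or later, ruling out '4th Thursday').
August 2023 ends with Thursday Aug 31 2023.
September 2023 ends with Thursday Sep 28 2023.
October 2023 ends with Thursday Oct 26 2023.
November 2023 ends with Thursday Nov 30 2023.
Last Thursday of December 2023: Dec 28 2023.
January 2024 ends with Thursday Jan 25 2024.
Last Thursday of February 2024: Feb 29 2024.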